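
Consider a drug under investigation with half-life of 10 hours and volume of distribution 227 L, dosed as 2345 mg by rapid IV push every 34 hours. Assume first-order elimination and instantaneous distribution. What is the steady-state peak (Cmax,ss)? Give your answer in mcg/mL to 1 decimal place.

11.4 mcg/mL

τ/t½ = 34/10 ≈ 3.4, so fraction remaining f = (1/2)^(34/10) ≈ 0.0947.
Accumulation ratio R = 1/(1 − f) ≈ 1/0.9053 ≈ 1.1046.
Single-dose peak C₀ = D/Vd = 2345/227 ≈ 10.330 mcg/mL.
Steady-state peak Cmax,ss = C₀·R ≈ 10.330 × 1.1046 ≈ 11.411 mcg/mL.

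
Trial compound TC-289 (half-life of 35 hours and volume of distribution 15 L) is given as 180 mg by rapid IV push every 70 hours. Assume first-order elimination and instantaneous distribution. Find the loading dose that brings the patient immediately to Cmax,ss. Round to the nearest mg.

f = (1/2)^(70/35) ≈ 0.250000; accumulation ratio R = 1/(1−f) ≈ 1.33333.
Loading dose to hit Cmax,ss on first dose: D_load = D_maint·R ≈ 180 × 1.33333 ≈ 240.00 mg.

240 mg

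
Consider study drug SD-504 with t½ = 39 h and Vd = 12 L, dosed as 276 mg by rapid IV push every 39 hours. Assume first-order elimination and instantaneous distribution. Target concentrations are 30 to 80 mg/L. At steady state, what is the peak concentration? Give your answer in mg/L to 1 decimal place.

46.0 mg/L

τ = 39 h = 1 half-life, so f = (1/2)^1 = 0.5.
At steady state, R = 1/(1 − 0.5) = 2/1.
Single-dose peak C₀ = D/Vd = 276/12 = 23 mg/L.
Steady-state peak Cmax,ss = C₀·R = 23 × 2/1 ≈ 46.000 mg/L.
Peak 46.0 mg/L vs MTC 80 mg/L: below toxic threshold.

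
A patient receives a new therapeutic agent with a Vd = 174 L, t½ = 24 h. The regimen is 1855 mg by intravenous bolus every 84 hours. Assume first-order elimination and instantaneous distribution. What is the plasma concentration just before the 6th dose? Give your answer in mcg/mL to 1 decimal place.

f = (1/2)^(τ/t½) = (1/2)^(84/24) ≈ 0.0884.
C₀ = D/Vd = 1855/174 ≈ 10.661 mcg/mL.
Before the 6th dose, 5 doses have been given. Superposition: Cmin = C₀·(f + f² + … + f^5).
≈ 10.661 × (0.0884 + 0.0078 + 0.0007 + 0.0001 + 0.0000) ≈ 10.661 × 0.0970 ≈ 1.034 mcg/mL.

1.0 mcg/mL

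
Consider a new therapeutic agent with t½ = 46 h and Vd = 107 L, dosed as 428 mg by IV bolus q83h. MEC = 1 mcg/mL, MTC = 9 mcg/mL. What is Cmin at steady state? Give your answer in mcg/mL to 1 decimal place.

1.6 mcg/mL

k = ln2/t½ = ln2/46 ≈ 0.015068 h⁻¹; fraction remaining f = e^(−kτ) = e^(−0.015068×83) ≈ 0.2863.
Accumulation ratio R = 1/(1 − f) ≈ 1/0.7137 ≈ 1.4011.
Single-dose peak C₀ = D/Vd = 428/107 ≈ 4.000 mcg/mL.
Cmax,ss = C₀/(1 − f) ≈ 4.000/0.7137 ≈ 5.605 mcg/mL.
One interval later, Cmin,ss = Cmax,ss·e^(−kτ) ≈ 5.605 × 0.2863 ≈ 1.605 mcg/mL.
Trough 1.6 mcg/mL vs MEC 1 mcg/mL: adequate.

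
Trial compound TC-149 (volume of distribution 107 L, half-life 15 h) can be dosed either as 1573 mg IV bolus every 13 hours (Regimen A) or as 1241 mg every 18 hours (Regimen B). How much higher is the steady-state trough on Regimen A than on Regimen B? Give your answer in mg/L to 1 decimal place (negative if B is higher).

8.9 mg/L

Regimen A: f = (1/2)^(13/15) ≈ 0.5484; Cmin,ss = (1573/107)·f/(1−f) ≈ 17.852 mg/L.
Regimen B: f = (1/2)^(18/15) ≈ 0.4353; Cmin,ss = (1241/107)·f/(1−f) ≈ 8.940 mg/L.
Difference ≈ 17.852 − 8.940 ≈ 8.912 mg/L.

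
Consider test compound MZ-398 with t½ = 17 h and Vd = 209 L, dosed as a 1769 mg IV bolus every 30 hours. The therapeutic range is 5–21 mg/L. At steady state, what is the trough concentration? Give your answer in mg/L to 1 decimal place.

3.5 mg/L

k = ln2/t½ = ln2/17 ≈ 0.040773 h⁻¹; fraction remaining f = e^(−kτ) = e^(−0.040773×30) ≈ 0.2943.
At steady state, accumulation factor R = 1/(1 − e^(−kτ)) ≈ 1.4170.
Single-dose peak C₀ = D/Vd = 1769/209 ≈ 8.464 mg/L.
Cmax,ss = C₀/(1 − f) ≈ 8.464/0.7057 ≈ 11.994 mg/L.
Steady-state trough Cmin,ss = Cmax,ss·f ≈ 11.994 × 0.2943 ≈ 3.530 mg/L.
Trough 3.5 mg/L vs MEC 5 mg/L: subtherapeutic.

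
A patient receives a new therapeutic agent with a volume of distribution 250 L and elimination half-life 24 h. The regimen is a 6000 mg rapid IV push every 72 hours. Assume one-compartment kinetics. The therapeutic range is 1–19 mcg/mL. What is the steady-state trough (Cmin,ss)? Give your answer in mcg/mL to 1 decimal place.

The dosing interval is 3 half-lives, so f = 2^(−3) = 0.125.
At steady state, R = 1/(1 − 0.125) = 8/7.
Single-dose peak C₀ = D/Vd = 6000/250 = 24 mcg/mL.
Steady-state peak Cmax,ss = C₀·R = 24 × 8/7 ≈ 27.429 mcg/mL.
Steady-state trough Cmin,ss = Cmax,ss·f ≈ 27.429 × 0.125 ≈ 3.429 mcg/mL.
Trough 3.4 mcg/mL vs MEC 1 mcg/mL: adequate.

3.4 mcg/mL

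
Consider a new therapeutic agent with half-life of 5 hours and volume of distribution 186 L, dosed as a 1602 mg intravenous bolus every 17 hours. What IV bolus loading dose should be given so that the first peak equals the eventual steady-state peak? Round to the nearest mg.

1770 mg

f = (1/2)^(17/5) ≈ 0.094732; accumulation ratio R = 1/(1−f) ≈ 1.10465.
Loading dose to hit Cmax,ss on first dose: D_load = D_maint·R ≈ 1602 × 1.10465 ≈ 1769.65 mg.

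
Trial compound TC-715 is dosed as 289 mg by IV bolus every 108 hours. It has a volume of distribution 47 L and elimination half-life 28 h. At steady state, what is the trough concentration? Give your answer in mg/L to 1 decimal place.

τ/t½ = 108/28 ≈ 3.8571, so fraction remaining f = (1/2)^(108/28) ≈ 0.0690.
Accumulation ratio R = 1/(1 − f) ≈ 1/0.9310 ≈ 1.0741.
Each bolus raises the concentration by D/Vd = 289/47 ≈ 6.149 mg/L.
Steady-state peak Cmax,ss = C₀·R ≈ 6.149 × 1.0741 ≈ 6.605 mg/L.
Steady-state trough Cmin,ss = Cmax,ss·f ≈ 6.605 × 0.0690 ≈ 0.456 mg/L.

0.5 mg/L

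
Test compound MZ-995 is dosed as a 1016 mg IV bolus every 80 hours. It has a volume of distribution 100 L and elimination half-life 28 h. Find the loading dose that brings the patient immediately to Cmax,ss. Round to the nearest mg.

f = (1/2)^(80/28) ≈ 0.138011; accumulation ratio R = 1/(1−f) ≈ 1.16011.
Loading dose to hit Cmax,ss on first dose: D_load = D_maint·R ≈ 1016 × 1.16011 ≈ 1178.67 mg.

1179 mg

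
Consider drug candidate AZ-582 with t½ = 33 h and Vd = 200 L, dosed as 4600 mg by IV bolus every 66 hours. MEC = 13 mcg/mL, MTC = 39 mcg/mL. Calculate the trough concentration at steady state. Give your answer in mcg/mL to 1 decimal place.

The dosing interval is 2 half-lives, so f = 2^(−2) = 0.25.
At steady state, R = 1/(1 − 0.25) = 4/3.
Single-dose peak C₀ = D/Vd = 4600/200 = 23 mcg/mL.
Steady-state peak Cmax,ss = C₀·R = 23 × 4/3 ≈ 30.667 mcg/mL.
Steady-state trough Cmin,ss = Cmax,ss·f ≈ 30.667 × 0.25 ≈ 7.667 mcg/mL.
Trough 7.7 mcg/mL vs MEC 13 mcg/mL: subtherapeutic.

7.7 mcg/mL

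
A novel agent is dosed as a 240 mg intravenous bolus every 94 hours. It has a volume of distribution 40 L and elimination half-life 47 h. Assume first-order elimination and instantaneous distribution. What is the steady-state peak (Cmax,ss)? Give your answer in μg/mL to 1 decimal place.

τ = 94 h = 2 half-lives, so f = (1/2)^2 = 0.25.
At steady state, R = 1/(1 − 0.25) = 4/3.
Single-dose peak C₀ = D/Vd = 240/40 = 6 μg/mL.
Steady-state peak Cmax,ss = C₀·R = 6 × 4/3 ≈ 8.000 μg/mL.

8.0 μg/mL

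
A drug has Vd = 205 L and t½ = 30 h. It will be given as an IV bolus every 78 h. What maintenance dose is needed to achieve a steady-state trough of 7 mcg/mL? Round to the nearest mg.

τ/t½ = 78/30 ≈ 2.6, so f = (1/2)^(78/30) ≈ 0.164938.
Cmin,ss = (D/Vd)·f/(1−f), so D = Cmin,ss·Vd·(1−f)/f.
D = 7 × 205 × (1−f)/f ≈ 7 × 205 × 5.06288 ≈ 7265.23 mg.

7265 mg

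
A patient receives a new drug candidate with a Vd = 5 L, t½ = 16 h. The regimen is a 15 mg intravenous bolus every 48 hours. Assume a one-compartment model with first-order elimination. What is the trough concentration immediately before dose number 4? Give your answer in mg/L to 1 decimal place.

0.4 mg/L

f = (1/2)^(τ/t½) = (1/2)^(48/16) ≈ 0.1250.
C₀ = D/Vd = 15/5 ≈ 3.000 mg/L.
Before the 4th dose, 3 doses have been given. Superposition: Cmin = C₀·(f + f² + … + f^3).
≈ 3.000 × (0.1250 + 0.0156 + 0.0020) ≈ 3.000 × 0.1426 ≈ 0.428 mg/L.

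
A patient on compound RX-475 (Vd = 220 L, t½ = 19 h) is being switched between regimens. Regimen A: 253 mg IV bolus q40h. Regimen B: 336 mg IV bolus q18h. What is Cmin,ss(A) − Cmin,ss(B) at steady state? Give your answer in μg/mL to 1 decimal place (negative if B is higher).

-1.3 μg/mL

Regimen A: f = (1/2)^(40/19) ≈ 0.2324; Cmin,ss = (253/220)·f/(1−f) ≈ 0.348 μg/mL.
Regimen B: f = (1/2)^(18/19) ≈ 0.5186; Cmin,ss = (336/220)·f/(1−f) ≈ 1.645 μg/mL.
Difference ≈ 0.348 − 1.645 ≈ -1.297 μg/mL.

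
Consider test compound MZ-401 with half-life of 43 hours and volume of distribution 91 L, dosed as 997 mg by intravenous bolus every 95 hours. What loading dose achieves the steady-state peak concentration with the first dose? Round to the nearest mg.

1272 mg

f = (1/2)^(95/43) ≈ 0.216239; accumulation ratio R = 1/(1−f) ≈ 1.27590.
Loading dose to hit Cmax,ss on first dose: D_load = D_maint·R ≈ 997 × 1.27590 ≈ 1272.07 mg.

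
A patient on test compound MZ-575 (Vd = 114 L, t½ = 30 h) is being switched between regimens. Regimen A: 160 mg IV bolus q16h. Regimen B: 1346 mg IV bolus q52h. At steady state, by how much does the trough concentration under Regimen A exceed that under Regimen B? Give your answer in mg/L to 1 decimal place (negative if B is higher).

Regimen A: f = (1/2)^(16/30) ≈ 0.6910; Cmin,ss = (160/114)·f/(1−f) ≈ 3.139 mg/L.
Regimen B: f = (1/2)^(52/30) ≈ 0.3008; Cmin,ss = (1346/114)·f/(1−f) ≈ 5.079 mg/L.
Difference ≈ 3.139 − 5.079 ≈ -1.940 mg/L.

-1.9 mg/L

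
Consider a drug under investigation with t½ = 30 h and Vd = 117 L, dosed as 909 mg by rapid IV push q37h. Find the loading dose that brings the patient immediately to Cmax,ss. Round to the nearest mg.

f = (1/2)^(37/30) ≈ 0.425334; accumulation ratio R = 1/(1−f) ≈ 1.74014.
Loading dose to hit Cmax,ss on first dose: D_load = D_maint·R ≈ 909 × 1.74014 ≈ 1581.79 mg.

1582 mg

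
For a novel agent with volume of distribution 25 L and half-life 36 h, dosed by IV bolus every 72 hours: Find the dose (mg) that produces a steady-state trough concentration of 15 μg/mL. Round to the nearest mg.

1125 mg

τ/t½ = 72/36 ≈ 2, so f = (1/2)^(72/36) ≈ 0.250000.
Cmin,ss = (D/Vd)·f/(1−f), so D = Cmin,ss·Vd·(1−f)/f.
D = 15 × 25 × (1−f)/f ≈ 15 × 25 × 3.00000 ≈ 1125.00 mg.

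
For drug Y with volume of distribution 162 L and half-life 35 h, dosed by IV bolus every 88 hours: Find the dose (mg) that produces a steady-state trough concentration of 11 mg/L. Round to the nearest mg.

8399 mg

τ/t½ = 88/35 ≈ 2.5143, so f = (1/2)^(88/35) ≈ 0.175035.
Cmin,ss = (D/Vd)·f/(1−f), so D = Cmin,ss·Vd·(1−f)/f.
D = 11 × 162 × (1−f)/f ≈ 11 × 162 × 4.71314 ≈ 8398.82 mg.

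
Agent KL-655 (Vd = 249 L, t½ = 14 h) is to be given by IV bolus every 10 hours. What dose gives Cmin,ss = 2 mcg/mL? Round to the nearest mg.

τ/t½ = 10/14 ≈ 0.71429, so f = (1/2)^(10/14) ≈ 0.609507.
Cmin,ss = (D/Vd)·f/(1−f), so D = Cmin,ss·Vd·(1−f)/f.
D = 2 × 249 × (1−f)/f ≈ 2 × 249 × 0.64067 ≈ 319.05 mg.

319 mg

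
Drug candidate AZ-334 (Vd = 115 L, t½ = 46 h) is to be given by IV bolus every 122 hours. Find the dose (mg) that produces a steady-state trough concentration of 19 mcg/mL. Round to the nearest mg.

τ/t½ = 122/46 ≈ 2.6522, so f = (1/2)^(122/46) ≈ 0.159080.
Cmin,ss = (D/Vd)·f/(1−f), so D = Cmin,ss·Vd·(1−f)/f.
D = 19 × 115 × (1−f)/f ≈ 19 × 115 × 5.28615 ≈ 11550.24 mg.

11550 mg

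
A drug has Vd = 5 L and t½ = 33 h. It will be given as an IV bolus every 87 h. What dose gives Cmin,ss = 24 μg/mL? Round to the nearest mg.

626 mg

τ/t½ = 87/33 ≈ 2.6364, so f = (1/2)^(87/33) ≈ 0.160833.
Cmin,ss = (D/Vd)·f/(1−f), so D = Cmin,ss·Vd·(1−f)/f.
D = 24 × 5 × (1−f)/f ≈ 24 × 5 × 5.21763 ≈ 626.12 mg.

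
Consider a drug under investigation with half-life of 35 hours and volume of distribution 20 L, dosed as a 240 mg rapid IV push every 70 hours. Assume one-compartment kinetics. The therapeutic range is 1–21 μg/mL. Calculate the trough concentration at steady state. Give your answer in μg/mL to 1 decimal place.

τ = 70 h = 2 half-lives, so f = (1/2)^2 = 0.25.
At steady state, R = 1/(1 − 0.25) = 4/3.
Single-dose peak C₀ = D/Vd = 240/20 = 12 μg/mL.
Steady-state peak Cmax,ss = C₀·R = 12 × 4/3 ≈ 16.000 μg/mL.
Steady-state trough Cmin,ss = Cmax,ss·f ≈ 16.000 × 0.25 ≈ 4.000 μg/mL.
Trough 4.0 μg/mL vs MEC 1 μg/mL: adequate.

4.0 μg/mL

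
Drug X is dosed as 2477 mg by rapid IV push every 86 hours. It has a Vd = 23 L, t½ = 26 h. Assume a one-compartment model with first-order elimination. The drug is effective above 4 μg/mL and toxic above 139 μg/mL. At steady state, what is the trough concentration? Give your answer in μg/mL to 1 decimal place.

k = ln2/t½ = ln2/26 ≈ 0.026660 h⁻¹; fraction remaining f = e^(−kτ) = e^(−0.026660×86) ≈ 0.1010.
At steady state, accumulation factor R = 1/(1 − e^(−kτ)) ≈ 1.1123.
Each bolus raises the concentration by D/Vd = 2477/23 ≈ 107.696 μg/mL.
Cmax,ss = C₀/(1 − f) ≈ 107.696/0.8990 ≈ 119.795 μg/mL.
Steady-state trough Cmin,ss = Cmax,ss·f ≈ 119.795 × 0.1010 ≈ 12.099 μg/mL.
Trough 12.1 μg/mL vs MEC 4 μg/mL: adequate.

12.1 μg/mL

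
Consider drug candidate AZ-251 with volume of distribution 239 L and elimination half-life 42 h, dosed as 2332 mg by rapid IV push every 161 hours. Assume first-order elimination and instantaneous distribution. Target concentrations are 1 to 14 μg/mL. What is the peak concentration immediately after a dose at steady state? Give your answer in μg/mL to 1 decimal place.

10.5 μg/mL

τ/t½ = 161/42 ≈ 3.8333, so fraction remaining f = (1/2)^(161/42) ≈ 0.0702.
Accumulation ratio R = 1/(1 − f) ≈ 1/0.9298 ≈ 1.0755.
Each bolus raises the concentration by D/Vd = 2332/239 ≈ 9.757 μg/mL.
Cmax,ss = C₀/(1 − f) ≈ 9.757/0.9298 ≈ 10.494 μg/mL.
Peak 10.5 μg/mL vs MTC 14 μg/mL: below toxic threshold.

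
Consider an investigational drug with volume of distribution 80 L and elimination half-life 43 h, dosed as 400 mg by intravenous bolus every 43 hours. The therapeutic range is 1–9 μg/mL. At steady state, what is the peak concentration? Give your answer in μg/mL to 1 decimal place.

10.0 μg/mL

τ = 43 h = 1 half-life, so f = (1/2)^1 = 0.5.
At steady state, R = 1/(1 − 0.5) = 2/1.
Single-dose peak C₀ = D/Vd = 400/80 = 5 μg/mL.
Steady-state peak Cmax,ss = C₀·R = 5 × 2/1 ≈ 10.000 μg/mL.
Peak 10.0 μg/mL vs MTC 9 μg/mL: exceeds toxic threshold.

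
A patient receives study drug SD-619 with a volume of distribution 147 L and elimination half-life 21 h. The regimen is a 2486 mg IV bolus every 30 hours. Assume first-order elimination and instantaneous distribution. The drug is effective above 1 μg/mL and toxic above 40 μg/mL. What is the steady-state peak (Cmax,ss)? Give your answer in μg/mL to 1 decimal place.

26.9 μg/mL

Over one 30-h interval, 30/21 ≈ 1.4286 half-lives elapse, leaving f ≈ 0.3715 of each dose.
Accumulation ratio R = 1/(1 − f) ≈ 1/0.6285 ≈ 1.5911.
Each bolus raises the concentration by D/Vd = 2486/147 ≈ 16.912 μg/mL.
Steady-state peak Cmax,ss = C₀·R ≈ 16.912 × 1.5911 ≈ 26.909 μg/mL.
Peak 26.9 μg/mL vs MTC 40 μg/mL: below toxic threshold.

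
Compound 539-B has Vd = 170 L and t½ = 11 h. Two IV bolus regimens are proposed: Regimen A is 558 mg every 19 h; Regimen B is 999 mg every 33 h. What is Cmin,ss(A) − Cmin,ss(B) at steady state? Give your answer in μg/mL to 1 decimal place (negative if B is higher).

Regimen A: f = (1/2)^(19/11) ≈ 0.3020; Cmin,ss = (558/170)·f/(1−f) ≈ 1.420 μg/mL.
Regimen B: f = (1/2)^(33/11) ≈ 0.1250; Cmin,ss = (999/170)·f/(1−f) ≈ 0.839 μg/mL.
Difference ≈ 1.420 − 0.839 ≈ 0.581 μg/mL.

0.6 μg/mL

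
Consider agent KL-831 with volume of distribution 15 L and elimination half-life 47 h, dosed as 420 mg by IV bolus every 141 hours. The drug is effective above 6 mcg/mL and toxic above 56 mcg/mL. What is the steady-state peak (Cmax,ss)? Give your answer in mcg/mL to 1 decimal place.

The dosing interval is 3 half-lives, so f = 2^(−3) = 0.125.
Accumulation ratio R = 1/(1 − f) = 1/0.875 = 8/7.
Single-dose peak C₀ = D/Vd = 420/15 = 28 mcg/mL.
Steady-state peak Cmax,ss = C₀·R = 28 × 8/7 ≈ 32.000 mcg/mL.
Peak 32.0 mcg/mL vs MTC 56 mcg/mL: below toxic threshold.

32.0 mcg/mL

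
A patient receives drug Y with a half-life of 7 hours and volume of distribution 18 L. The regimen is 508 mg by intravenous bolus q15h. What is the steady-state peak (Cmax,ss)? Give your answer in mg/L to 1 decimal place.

k = ln2/t½ = ln2/7 ≈ 0.099021 h⁻¹; fraction remaining f = e^(−kτ) = e^(−0.099021×15) ≈ 0.2264.
At steady state, accumulation factor R = 1/(1 − e^(−kτ)) ≈ 1.2927.
Each bolus raises the concentration by D/Vd = 508/18 ≈ 28.222 mg/L.
Steady-state peak Cmax,ss = C₀·R ≈ 28.222 × 1.2927 ≈ 36.483 mg/L.

36.5 mg/L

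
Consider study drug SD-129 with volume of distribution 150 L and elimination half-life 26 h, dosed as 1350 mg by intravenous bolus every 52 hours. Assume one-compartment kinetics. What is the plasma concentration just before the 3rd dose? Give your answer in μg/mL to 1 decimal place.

2.8 μg/mL

f = (1/2)^(τ/t½) = (1/2)^(52/26) ≈ 0.2500.
C₀ = D/Vd = 1350/150 ≈ 9.000 μg/mL.
Before the 3rd dose, 2 doses have been given. Superposition: Cmin = C₀·(f + f²).
≈ 9.000 × (0.2500 + 0.0625) ≈ 9.000 × 0.3125 ≈ 2.812 μg/mL.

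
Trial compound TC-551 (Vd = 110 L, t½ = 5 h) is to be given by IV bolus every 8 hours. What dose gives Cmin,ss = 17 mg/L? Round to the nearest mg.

τ/t½ = 8/5 ≈ 1.6, so f = (1/2)^(8/5) ≈ 0.329877.
Cmin,ss = (D/Vd)·f/(1−f), so D = Cmin,ss·Vd·(1−f)/f.
D = 17 × 110 × (1−f)/f ≈ 17 × 110 × 2.03143 ≈ 3798.77 mg.

3799 mg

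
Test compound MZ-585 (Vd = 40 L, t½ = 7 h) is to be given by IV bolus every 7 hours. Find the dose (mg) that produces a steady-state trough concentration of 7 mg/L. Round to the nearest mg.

280 mg

τ/t½ = 7/7 ≈ 1, so f = (1/2)^(7/7) ≈ 0.500000.
Cmin,ss = (D/Vd)·f/(1−f), so D = Cmin,ss·Vd·(1−f)/f.
D = 7 × 40 × (1−f)/f ≈ 7 × 40 × 1.00000 ≈ 280.00 mg.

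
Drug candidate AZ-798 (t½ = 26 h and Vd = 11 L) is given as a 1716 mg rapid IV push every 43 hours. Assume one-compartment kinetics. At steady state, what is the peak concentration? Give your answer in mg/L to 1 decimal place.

τ/t½ = 43/26 ≈ 1.6538, so fraction remaining f = (1/2)^(43/26) ≈ 0.3178.
At steady state, accumulation factor R = 1/(1 − e^(−kτ)) ≈ 1.4658.
Each bolus raises the concentration by D/Vd = 1716/11 ≈ 156.000 mg/L.
Steady-state peak Cmax,ss = C₀·R ≈ 156.000 × 1.4658 ≈ 228.665 mg/L.

228.7 mg/L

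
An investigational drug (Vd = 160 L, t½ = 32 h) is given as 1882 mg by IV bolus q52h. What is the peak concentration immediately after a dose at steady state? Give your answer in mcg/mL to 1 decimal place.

k = ln2/t½ = ln2/32 ≈ 0.021661 h⁻¹; fraction remaining f = e^(−kτ) = e^(−0.021661×52) ≈ 0.3242.
Accumulation ratio R = 1/(1 − f) ≈ 1/0.6758 ≈ 1.4797.
Each bolus raises the concentration by D/Vd = 1882/160 ≈ 11.762 mcg/mL.
Cmax,ss = C₀/(1 − f) ≈ 11.762/0.6758 ≈ 17.405 mcg/mL.

17.4 mcg/mL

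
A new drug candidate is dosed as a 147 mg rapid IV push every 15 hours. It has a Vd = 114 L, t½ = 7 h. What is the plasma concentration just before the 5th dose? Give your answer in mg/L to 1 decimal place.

f = (1/2)^(τ/t½) = (1/2)^(15/7) ≈ 0.2264.
C₀ = D/Vd = 147/114 ≈ 1.289 mg/L.
Before the 5th dose, 4 doses have been given. Superposition: Cmin = C₀·(f + f² + … + f^4).
≈ 1.289 × (0.2264 + 0.0513 + 0.0116 + 0.0026) ≈ 1.289 × 0.2919 ≈ 0.376 mg/L.

0.4 mg/L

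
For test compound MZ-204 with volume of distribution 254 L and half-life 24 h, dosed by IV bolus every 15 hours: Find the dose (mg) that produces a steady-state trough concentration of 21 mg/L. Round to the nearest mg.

τ/t½ = 15/24 ≈ 0.625, so f = (1/2)^(15/24) ≈ 0.648420.
Cmin,ss = (D/Vd)·f/(1−f), so D = Cmin,ss·Vd·(1−f)/f.
D = 21 × 254 × (1−f)/f ≈ 21 × 254 × 0.54221 ≈ 2892.15 mg.

2892 mg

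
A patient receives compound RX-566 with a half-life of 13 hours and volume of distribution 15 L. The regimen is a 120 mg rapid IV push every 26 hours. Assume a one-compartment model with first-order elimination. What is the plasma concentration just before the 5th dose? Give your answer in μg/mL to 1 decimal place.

f = (1/2)^(τ/t½) = (1/2)^(26/13) ≈ 0.2500.
C₀ = D/Vd = 120/15 ≈ 8.000 μg/mL.
Before the 5th dose, 4 doses have been given. Superposition: Cmin = C₀·(f + f² + … + f^4).
≈ 8.000 × (0.2500 + 0.0625 + 0.0156 + 0.0039) ≈ 8.000 × 0.3320 ≈ 2.656 μg/mL.

2.7 μg/mL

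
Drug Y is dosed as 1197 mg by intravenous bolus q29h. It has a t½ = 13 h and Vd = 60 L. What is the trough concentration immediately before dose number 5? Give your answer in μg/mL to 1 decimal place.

5.4 μg/mL

f = (1/2)^(τ/t½) = (1/2)^(29/13) ≈ 0.2130.
C₀ = D/Vd = 1197/60 ≈ 19.950 μg/mL.
Before the 5th dose, 4 doses have been given. Superposition: Cmin = C₀·(f + f² + … + f^4).
≈ 19.950 × (0.2130 + 0.0454 + 0.0097 + 0.0021) ≈ 19.950 × 0.2702 ≈ 5.390 μg/mL.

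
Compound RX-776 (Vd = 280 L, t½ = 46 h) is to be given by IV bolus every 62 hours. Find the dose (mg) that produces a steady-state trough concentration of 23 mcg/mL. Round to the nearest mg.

τ/t½ = 62/46 ≈ 1.3478, so f = (1/2)^(62/46) ≈ 0.392884.
Cmin,ss = (D/Vd)·f/(1−f), so D = Cmin,ss·Vd·(1−f)/f.
D = 23 × 280 × (1−f)/f ≈ 23 × 280 × 1.54528 ≈ 9951.60 mg.

9952 mg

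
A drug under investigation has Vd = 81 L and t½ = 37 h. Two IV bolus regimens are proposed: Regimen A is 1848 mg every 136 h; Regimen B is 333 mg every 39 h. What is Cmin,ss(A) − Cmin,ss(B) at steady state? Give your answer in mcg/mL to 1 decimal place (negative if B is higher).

-1.9 mcg/mL

Regimen A: f = (1/2)^(136/37) ≈ 0.0783; Cmin,ss = (1848/81)·f/(1−f) ≈ 1.938 mcg/mL.
Regimen B: f = (1/2)^(39/37) ≈ 0.4816; Cmin,ss = (333/81)·f/(1−f) ≈ 3.819 mcg/mL.
Difference ≈ 1.938 − 3.819 ≈ -1.881 mcg/mL.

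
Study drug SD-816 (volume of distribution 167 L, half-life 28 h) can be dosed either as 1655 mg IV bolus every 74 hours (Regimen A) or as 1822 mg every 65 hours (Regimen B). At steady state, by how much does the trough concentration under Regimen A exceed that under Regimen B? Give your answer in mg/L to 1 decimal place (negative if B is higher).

-0.8 mg/L

Regimen A: f = (1/2)^(74/28) ≈ 0.1601; Cmin,ss = (1655/167)·f/(1−f) ≈ 1.889 mg/L.
Regimen B: f = (1/2)^(65/28) ≈ 0.2001; Cmin,ss = (1822/167)·f/(1−f) ≈ 2.729 mg/L.
Difference ≈ 1.889 − 2.729 ≈ -0.840 mg/L.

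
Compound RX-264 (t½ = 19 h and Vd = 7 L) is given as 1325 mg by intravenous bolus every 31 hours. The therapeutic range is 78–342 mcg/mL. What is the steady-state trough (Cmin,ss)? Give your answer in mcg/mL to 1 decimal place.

τ/t½ = 31/19 ≈ 1.6316, so fraction remaining f = (1/2)^(31/19) ≈ 0.3227.
Single-dose peak C₀ = D/Vd = 1325/7 ≈ 189.286 mcg/mL.
Steady-state trough Cmin,ss = C₀·f/(1−f) ≈ 189.286 × 0.3227/0.6773 ≈ 90.185 mcg/mL.
Trough 90.2 mcg/mL vs MEC 78 mcg/mL: adequate.

90.2 mcg/mL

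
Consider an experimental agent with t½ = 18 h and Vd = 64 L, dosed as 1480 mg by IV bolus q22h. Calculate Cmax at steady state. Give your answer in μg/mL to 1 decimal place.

40.5 μg/mL

k = ln2/t½ = ln2/18 ≈ 0.038508 h⁻¹; fraction remaining f = e^(−kτ) = e^(−0.038508×22) ≈ 0.4286.
At steady state, accumulation factor R = 1/(1 − e^(−kτ)) ≈ 1.7501.
Single-dose peak C₀ = D/Vd = 1480/64 ≈ 23.125 μg/mL.
Steady-state peak Cmax,ss = C₀·R ≈ 23.125 × 1.7501 ≈ 40.471 μg/mL.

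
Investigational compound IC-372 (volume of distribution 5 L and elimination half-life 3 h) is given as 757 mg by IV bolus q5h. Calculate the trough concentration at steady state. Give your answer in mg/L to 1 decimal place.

69.6 mg/L

Over one 5-h interval, 5/3 ≈ 1.6667 half-lives elapse, leaving f ≈ 0.3150 of each dose.
At steady state, accumulation factor R = 1/(1 − e^(−kτ)) ≈ 1.4599.
Single-dose peak C₀ = D/Vd = 757/5 ≈ 151.400 mg/L.
Steady-state peak Cmax,ss = C₀·R ≈ 151.400 × 1.4599 ≈ 221.029 mg/L.
Steady-state trough Cmin,ss = Cmax,ss·f ≈ 221.029 × 0.3150 ≈ 69.624 mg/L.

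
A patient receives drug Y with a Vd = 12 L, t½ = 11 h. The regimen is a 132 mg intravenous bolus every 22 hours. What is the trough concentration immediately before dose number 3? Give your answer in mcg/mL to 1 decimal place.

3.4 mcg/mL

f = (1/2)^(τ/t½) = (1/2)^(22/11) ≈ 0.2500.
C₀ = D/Vd = 132/12 ≈ 11.000 mcg/mL.
Before the 3rd dose, 2 doses have been given. Superposition: Cmin = C₀·(f + f²).
≈ 11.000 × (0.2500 + 0.0625) ≈ 11.000 × 0.3125 ≈ 3.438 mcg/mL.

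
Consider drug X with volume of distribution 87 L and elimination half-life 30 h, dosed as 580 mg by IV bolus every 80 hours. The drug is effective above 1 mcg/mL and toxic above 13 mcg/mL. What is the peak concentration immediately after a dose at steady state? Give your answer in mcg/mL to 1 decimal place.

Over one 80-h interval, 80/30 ≈ 2.6667 half-lives elapse, leaving f ≈ 0.1575 of each dose.
At steady state, accumulation factor R = 1/(1 − e^(−kτ)) ≈ 1.1869.
Each bolus raises the concentration by D/Vd = 580/87 ≈ 6.667 mcg/mL.
Steady-state peak Cmax,ss = C₀·R ≈ 6.667 × 1.1869 ≈ 7.913 mcg/mL.
Peak 7.9 mcg/mL vs MTC 13 mcg/mL: below toxic threshold.

7.9 mcg/mL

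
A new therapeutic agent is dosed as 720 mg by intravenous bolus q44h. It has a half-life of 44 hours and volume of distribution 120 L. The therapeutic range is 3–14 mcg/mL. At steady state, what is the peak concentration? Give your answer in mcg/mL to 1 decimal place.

12.0 mcg/mL

The dosing interval is 1 half-life, so f = 2^(−1) = 0.5.
At steady state, R = 1/(1 − 0.5) = 2/1.
Single-dose peak C₀ = D/Vd = 720/120 = 6 mcg/mL.
Steady-state peak Cmax,ss = C₀·R = 6 × 2/1 ≈ 12.000 mcg/mL.
Peak 12.0 mcg/mL vs MTC 14 mcg/mL: below toxic threshold.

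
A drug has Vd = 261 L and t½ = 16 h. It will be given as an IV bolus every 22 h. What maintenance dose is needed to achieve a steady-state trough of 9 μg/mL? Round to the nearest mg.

τ/t½ = 22/16 ≈ 1.375, so f = (1/2)^(22/16) ≈ 0.385553.
Cmin,ss = (D/Vd)·f/(1−f), so D = Cmin,ss·Vd·(1−f)/f.
D = 9 × 261 × (1−f)/f ≈ 9 × 261 × 1.59368 ≈ 3743.55 mg.

3744 mg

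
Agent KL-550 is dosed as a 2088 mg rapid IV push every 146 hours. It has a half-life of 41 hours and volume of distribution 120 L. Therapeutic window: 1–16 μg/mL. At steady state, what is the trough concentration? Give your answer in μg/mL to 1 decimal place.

1.6 μg/mL

k = ln2/t½ = ln2/41 ≈ 0.016906 h⁻¹; fraction remaining f = e^(−kτ) = e^(−0.016906×146) ≈ 0.0847.
At steady state, accumulation factor R = 1/(1 − e^(−kτ)) ≈ 1.0925.
Each bolus raises the concentration by D/Vd = 2088/120 ≈ 17.400 μg/mL.
Steady-state peak Cmax,ss = C₀·R ≈ 17.400 × 1.0925 ≈ 19.009 μg/mL.
Steady-state trough Cmin,ss = Cmax,ss·f ≈ 19.009 × 0.0847 ≈ 1.610 μg/mL.
Trough 1.6 μg/mL vs MEC 1 μg/mL: adequate.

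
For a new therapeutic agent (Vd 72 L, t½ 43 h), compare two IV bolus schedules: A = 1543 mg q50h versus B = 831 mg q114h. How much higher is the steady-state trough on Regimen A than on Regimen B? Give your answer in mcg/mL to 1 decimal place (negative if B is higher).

Regimen A: f = (1/2)^(50/43) ≈ 0.4466; Cmin,ss = (1543/72)·f/(1−f) ≈ 17.295 mcg/mL.
Regimen B: f = (1/2)^(114/43) ≈ 0.1592; Cmin,ss = (831/72)·f/(1−f) ≈ 2.185 mcg/mL.
Difference ≈ 17.295 − 2.185 ≈ 15.110 mcg/mL.

15.1 mcg/mL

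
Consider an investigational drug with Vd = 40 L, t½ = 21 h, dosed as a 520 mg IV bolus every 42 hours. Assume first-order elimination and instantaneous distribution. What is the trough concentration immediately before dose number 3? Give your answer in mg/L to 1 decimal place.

4.1 mg/L

f = (1/2)^(τ/t½) = (1/2)^(42/21) ≈ 0.2500.
C₀ = D/Vd = 520/40 ≈ 13.000 mg/L.
Before the 3rd dose, 2 doses have been given. Superposition: Cmin = C₀·(f + f²).
≈ 13.000 × (0.2500 + 0.0625) ≈ 13.000 × 0.3125 ≈ 4.062 mg/L.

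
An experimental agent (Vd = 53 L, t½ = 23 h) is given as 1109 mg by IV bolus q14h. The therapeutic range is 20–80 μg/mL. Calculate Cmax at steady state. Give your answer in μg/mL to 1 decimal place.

60.8 μg/mL

Over one 14-h interval, 14/23 ≈ 0.6087 half-lives elapse, leaving f ≈ 0.6558 of each dose.
Accumulation ratio R = 1/(1 − f) ≈ 1/0.3442 ≈ 2.9053.
Each bolus raises the concentration by D/Vd = 1109/53 ≈ 20.925 μg/mL.
Steady-state peak Cmax,ss = C₀·R ≈ 20.925 × 2.9053 ≈ 60.793 μg/mL.
Peak 60.8 μg/mL vs MTC 80 μg/mL: below toxic threshold.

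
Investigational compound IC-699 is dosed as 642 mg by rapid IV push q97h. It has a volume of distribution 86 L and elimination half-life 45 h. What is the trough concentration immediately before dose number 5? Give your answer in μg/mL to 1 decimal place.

2.2 μg/mL

f = (1/2)^(τ/t½) = (1/2)^(97/45) ≈ 0.2244.
C₀ = D/Vd = 642/86 ≈ 7.465 μg/mL.
Before the 5th dose, 4 doses have been given. Superposition: Cmin = C₀·(f + f² + … + f^4).
≈ 7.465 × (0.2244 + 0.0504 + 0.0113 + 0.0025) ≈ 7.465 × 0.2886 ≈ 2.154 μg/mL.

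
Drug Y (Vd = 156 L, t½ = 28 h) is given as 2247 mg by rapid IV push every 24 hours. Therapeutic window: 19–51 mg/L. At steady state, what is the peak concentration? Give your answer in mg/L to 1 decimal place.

32.2 mg/L

τ/t½ = 24/28 ≈ 0.85714, so fraction remaining f = (1/2)^(24/28) ≈ 0.5520.
At steady state, accumulation factor R = 1/(1 − e^(−kτ)) ≈ 2.2321.
Single-dose peak C₀ = D/Vd = 2247/156 ≈ 14.404 mg/L.
Steady-state peak Cmax,ss = C₀·R ≈ 14.404 × 2.2321 ≈ 32.151 mg/L.
Peak 32.2 mg/L vs MTC 51 mg/L: below toxic threshold.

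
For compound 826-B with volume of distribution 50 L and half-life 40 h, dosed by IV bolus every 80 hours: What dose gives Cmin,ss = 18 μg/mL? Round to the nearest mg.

2700 mg

τ/t½ = 80/40 ≈ 2, so f = (1/2)^(80/40) ≈ 0.250000.
Cmin,ss = (D/Vd)·f/(1−f), so D = Cmin,ss·Vd·(1−f)/f.
D = 18 × 50 × (1−f)/f ≈ 18 × 50 × 3.00000 ≈ 2700.00 mg.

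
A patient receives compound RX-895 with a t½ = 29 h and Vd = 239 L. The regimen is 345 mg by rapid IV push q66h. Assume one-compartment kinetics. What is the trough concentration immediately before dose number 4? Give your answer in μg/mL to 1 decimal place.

f = (1/2)^(τ/t½) = (1/2)^(66/29) ≈ 0.2065.
C₀ = D/Vd = 345/239 ≈ 1.444 μg/mL.
Before the 4th dose, 3 doses have been given. Superposition: Cmin = C₀·(f + f² + … + f^3).
≈ 1.444 × (0.2065 + 0.0426 + 0.0088) ≈ 1.444 × 0.2579 ≈ 0.372 μg/mL.

0.4 μg/mL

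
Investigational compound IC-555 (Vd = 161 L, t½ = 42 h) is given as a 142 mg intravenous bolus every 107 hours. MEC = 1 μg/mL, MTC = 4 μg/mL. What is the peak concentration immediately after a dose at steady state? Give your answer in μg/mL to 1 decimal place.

k = ln2/t½ = ln2/42 ≈ 0.016504 h⁻¹; fraction remaining f = e^(−kτ) = e^(−0.016504×107) ≈ 0.1710.
Accumulation ratio R = 1/(1 − f) ≈ 1/0.8290 ≈ 1.2063.
Each bolus raises the concentration by D/Vd = 142/161 ≈ 0.882 μg/mL.
Steady-state peak Cmax,ss = C₀·R ≈ 0.882 × 1.2063 ≈ 1.064 μg/mL.
Peak 1.1 μg/mL vs MTC 4 μg/mL: below toxic threshold.

1.1 μg/mL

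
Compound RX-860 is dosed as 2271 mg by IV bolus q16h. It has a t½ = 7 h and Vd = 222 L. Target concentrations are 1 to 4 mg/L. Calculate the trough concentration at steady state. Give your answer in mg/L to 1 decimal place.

2.6 mg/L

τ/t½ = 16/7 ≈ 2.2857, so fraction remaining f = (1/2)^(16/7) ≈ 0.2051.
At steady state, accumulation factor R = 1/(1 − e^(−kτ)) ≈ 1.2580.
Each bolus raises the concentration by D/Vd = 2271/222 ≈ 10.230 mg/L.
Steady-state peak Cmax,ss = C₀·R ≈ 10.230 × 1.2580 ≈ 12.869 mg/L.
One interval later, Cmin,ss = Cmax,ss·e^(−kτ) ≈ 12.869 × 0.2051 ≈ 2.639 mg/L.
Trough 2.6 mg/L vs MEC 1 mg/L: adequate.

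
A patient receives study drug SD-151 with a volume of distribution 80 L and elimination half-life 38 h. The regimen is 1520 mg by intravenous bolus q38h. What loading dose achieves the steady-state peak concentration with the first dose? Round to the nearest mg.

f = (1/2)^(38/38) ≈ 0.500000; accumulation ratio R = 1/(1−f) ≈ 2.00000.
Loading dose to hit Cmax,ss on first dose: D_load = D_maint·R ≈ 1520 × 2.00000 ≈ 3040.00 mg.

3040 mg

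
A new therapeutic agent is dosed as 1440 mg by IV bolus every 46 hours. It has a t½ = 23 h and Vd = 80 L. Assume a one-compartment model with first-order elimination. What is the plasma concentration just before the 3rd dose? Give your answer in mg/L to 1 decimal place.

f = (1/2)^(τ/t½) = (1/2)^(46/23) ≈ 0.2500.
C₀ = D/Vd = 1440/80 ≈ 18.000 mg/L.
Before the 3rd dose, 2 doses have been given. Superposition: Cmin = C₀·(f + f²).
≈ 18.000 × (0.2500 + 0.0625) ≈ 18.000 × 0.3125 ≈ 5.625 mg/L.

5.6 mg/L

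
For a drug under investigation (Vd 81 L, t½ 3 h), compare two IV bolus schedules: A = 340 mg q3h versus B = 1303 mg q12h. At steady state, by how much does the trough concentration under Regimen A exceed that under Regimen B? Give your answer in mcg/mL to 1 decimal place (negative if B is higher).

3.1 mcg/mL

Regimen A: f = (1/2)^(3/3) ≈ 0.5000; Cmin,ss = (340/81)·f/(1−f) ≈ 4.198 mcg/mL.
Regimen B: f = (1/2)^(12/3) ≈ 0.0625; Cmin,ss = (1303/81)·f/(1−f) ≈ 1.072 mcg/mL.
Difference ≈ 4.198 − 1.072 ≈ 3.126 mcg/mL.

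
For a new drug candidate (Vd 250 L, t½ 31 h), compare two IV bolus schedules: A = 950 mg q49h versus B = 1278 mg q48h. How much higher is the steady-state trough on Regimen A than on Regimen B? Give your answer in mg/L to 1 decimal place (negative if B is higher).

-0.7 mg/L

Regimen A: f = (1/2)^(49/31) ≈ 0.3343; Cmin,ss = (950/250)·f/(1−f) ≈ 1.908 mg/L.
Regimen B: f = (1/2)^(48/31) ≈ 0.3419; Cmin,ss = (1278/250)·f/(1−f) ≈ 2.656 mg/L.
Difference ≈ 1.908 − 2.656 ≈ -0.748 mg/L.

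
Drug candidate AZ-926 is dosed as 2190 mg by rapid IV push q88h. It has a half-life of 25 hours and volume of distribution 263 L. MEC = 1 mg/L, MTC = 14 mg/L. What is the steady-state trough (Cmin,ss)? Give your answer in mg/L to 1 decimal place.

0.8 mg/L

k = ln2/t½ = ln2/25 ≈ 0.027726 h⁻¹; fraction remaining f = e^(−kτ) = e^(−0.027726×88) ≈ 0.0872.
At steady state, accumulation factor R = 1/(1 − e^(−kτ)) ≈ 1.0955.
Each bolus raises the concentration by D/Vd = 2190/263 ≈ 8.327 mg/L.
Steady-state peak Cmax,ss = C₀·R ≈ 8.327 × 1.0955 ≈ 9.122 mg/L.
One interval later, Cmin,ss = Cmax,ss·e^(−kτ) ≈ 9.122 × 0.0872 ≈ 0.795 mg/L.
Trough 0.8 mg/L vs MEC 1 mg/L: subtherapeutic.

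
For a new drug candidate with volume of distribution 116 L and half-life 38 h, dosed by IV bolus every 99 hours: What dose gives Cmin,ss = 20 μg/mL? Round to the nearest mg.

11797 mg

τ/t½ = 99/38 ≈ 2.6053, so f = (1/2)^(99/38) ≈ 0.164338.
Cmin,ss = (D/Vd)·f/(1−f), so D = Cmin,ss·Vd·(1−f)/f.
D = 20 × 116 × (1−f)/f ≈ 20 × 116 × 5.08502 ≈ 11797.25 mg.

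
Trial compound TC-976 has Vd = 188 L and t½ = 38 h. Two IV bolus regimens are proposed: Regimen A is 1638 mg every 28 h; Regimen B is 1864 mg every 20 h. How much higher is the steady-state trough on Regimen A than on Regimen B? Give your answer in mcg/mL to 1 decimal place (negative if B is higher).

-9.4 mcg/mL

Regimen A: f = (1/2)^(28/38) ≈ 0.6001; Cmin,ss = (1638/188)·f/(1−f) ≈ 13.075 mcg/mL.
Regimen B: f = (1/2)^(20/38) ≈ 0.6943; Cmin,ss = (1864/188)·f/(1−f) ≈ 22.519 mcg/mL.
Difference ≈ 13.075 − 22.519 ≈ -9.444 mcg/mL.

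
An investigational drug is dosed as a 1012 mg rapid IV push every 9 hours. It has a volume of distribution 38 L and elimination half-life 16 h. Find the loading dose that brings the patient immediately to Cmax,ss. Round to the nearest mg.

f = (1/2)^(9/16) ≈ 0.677128; accumulation ratio R = 1/(1−f) ≈ 3.09720.
Loading dose to hit Cmax,ss on first dose: D_load = D_maint·R ≈ 1012 × 3.09720 ≈ 3134.37 mg.

3134 mg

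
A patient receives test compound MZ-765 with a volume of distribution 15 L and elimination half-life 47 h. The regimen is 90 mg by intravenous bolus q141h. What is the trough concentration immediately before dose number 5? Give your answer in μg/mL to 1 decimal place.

f = (1/2)^(τ/t½) = (1/2)^(141/47) ≈ 0.1250.
C₀ = D/Vd = 90/15 ≈ 6.000 μg/mL.
Before the 5th dose, 4 doses have been given. Superposition: Cmin = C₀·(f + f² + … + f^4).
≈ 6.000 × (0.1250 + 0.0156 + 0.0020 + 0.0002) ≈ 6.000 × 0.1428 ≈ 0.857 μg/mL.

0.9 μg/mL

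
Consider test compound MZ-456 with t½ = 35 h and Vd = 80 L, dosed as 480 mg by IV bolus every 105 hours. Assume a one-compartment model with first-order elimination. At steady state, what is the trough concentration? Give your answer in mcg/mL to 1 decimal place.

The dosing interval is 3 half-lives, so f = 2^(−3) = 0.125.
At steady state, R = 1/(1 − 0.125) = 8/7.
Single-dose peak C₀ = D/Vd = 480/80 = 6 mcg/mL.
Steady-state peak Cmax,ss = C₀·R = 6 × 8/7 ≈ 6.857 mcg/mL.
Steady-state trough Cmin,ss = Cmax,ss·f ≈ 6.857 × 0.125 ≈ 0.857 mcg/mL.

0.9 mcg/mL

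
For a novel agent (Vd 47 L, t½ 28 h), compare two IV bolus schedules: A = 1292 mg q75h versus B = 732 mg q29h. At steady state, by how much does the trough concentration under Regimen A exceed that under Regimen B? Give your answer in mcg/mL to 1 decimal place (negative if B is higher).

-9.7 mcg/mL

Regimen A: f = (1/2)^(75/28) ≈ 0.1562; Cmin,ss = (1292/47)·f/(1−f) ≈ 5.089 mcg/mL.
Regimen B: f = (1/2)^(29/28) ≈ 0.4878; Cmin,ss = (732/47)·f/(1−f) ≈ 14.833 mcg/mL.
Difference ≈ 5.089 − 14.833 ≈ -9.744 mcg/mL.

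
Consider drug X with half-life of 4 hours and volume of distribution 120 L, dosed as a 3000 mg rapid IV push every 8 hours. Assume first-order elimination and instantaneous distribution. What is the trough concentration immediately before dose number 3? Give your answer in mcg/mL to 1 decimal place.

f = (1/2)^(τ/t½) = (1/2)^(8/4) ≈ 0.2500.
C₀ = D/Vd = 3000/120 ≈ 25.000 mcg/mL.
Before the 3rd dose, 2 doses have been given. Superposition: Cmin = C₀·(f + f²).
≈ 25.000 × (0.2500 + 0.0625) ≈ 25.000 × 0.3125 ≈ 7.812 mcg/mL.

7.8 mcg/mL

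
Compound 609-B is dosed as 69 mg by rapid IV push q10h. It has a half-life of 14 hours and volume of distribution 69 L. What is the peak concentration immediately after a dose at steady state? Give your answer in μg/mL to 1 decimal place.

2.6 μg/mL

Over one 10-h interval, 10/14 ≈ 0.71429 half-lives elapse, leaving f ≈ 0.6095 of each dose.
Accumulation ratio R = 1/(1 − f) ≈ 1/0.3905 ≈ 2.5608.
Single-dose peak C₀ = D/Vd = 69/69 ≈ 1.000 μg/mL.
Steady-state peak Cmax,ss = C₀·R ≈ 1.000 × 2.5608 ≈ 2.561 μg/mL.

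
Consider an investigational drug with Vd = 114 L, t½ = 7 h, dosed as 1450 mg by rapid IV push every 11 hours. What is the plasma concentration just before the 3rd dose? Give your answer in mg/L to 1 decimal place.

5.7 mg/L

f = (1/2)^(τ/t½) = (1/2)^(11/7) ≈ 0.3365.
C₀ = D/Vd = 1450/114 ≈ 12.719 mg/L.
Before the 3rd dose, 2 doses have been given. Superposition: Cmin = C₀·(f + f²).
≈ 12.719 × (0.3365 + 0.1132) ≈ 12.719 × 0.4497 ≈ 5.720 mg/L.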